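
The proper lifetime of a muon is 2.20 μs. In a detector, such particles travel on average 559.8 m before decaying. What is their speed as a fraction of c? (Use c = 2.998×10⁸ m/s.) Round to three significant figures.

0.647c

d = βγcτ ⇒ βγ = d/(cτ) = 559.8 m / (659.56 m) = 0.84875.
β = (βγ)/√(1+(βγ)²) = 0.84875/√1.720377 = 0.647.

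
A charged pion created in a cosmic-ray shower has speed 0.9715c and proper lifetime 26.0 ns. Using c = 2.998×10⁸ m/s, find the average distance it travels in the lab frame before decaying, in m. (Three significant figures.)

31.9 m

Lorentz factor: γ = (1 − 0.94381225)^(−1/2) = 4.2187.
Lab-frame lifetime: Δt = γτ = 4.2187 × 26.0 ns = 109.69 ns.
Distance: d = vΔt = 0.9715 × 2.998×10⁸ m/s × 1.0969×10^-7 s = 31.9 m.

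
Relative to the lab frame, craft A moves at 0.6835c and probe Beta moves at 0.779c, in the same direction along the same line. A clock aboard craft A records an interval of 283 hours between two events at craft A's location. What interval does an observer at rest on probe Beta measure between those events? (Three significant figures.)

289 hours

Speed of craft A in probe Beta's frame: u = (v_A − v_B)/(1 − v_A v_B/c²) = (0.6835 − 0.779)/(1 − 0.6835×0.779) = −0.0955/0.4675535 = −0.20425; |u| = 0.20425c.
γ for this relative speed: γ = 1/√(1 − 0.0417181) = 1.0215.
The clock on craft A records proper time, so probe Beta measures Δt = γΔτ = 1.0215 × 283 = 289 hours.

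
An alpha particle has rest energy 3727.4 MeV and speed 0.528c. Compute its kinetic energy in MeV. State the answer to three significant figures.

662 MeV

Lorentz factor: γ = (1 − 0.278784)^(−1/2) = 1.17752.
Kinetic energy: K = (γ − 1)mc² = (1.17752 − 1) × 3727.4 MeV = 0.17752 × 3727.4 = 662 MeV.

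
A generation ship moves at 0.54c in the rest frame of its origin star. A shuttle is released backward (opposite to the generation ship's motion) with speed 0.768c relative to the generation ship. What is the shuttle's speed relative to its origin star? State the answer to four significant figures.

0.3896c

Relativistic velocity addition: u = (u' + v)/(1 + u'v/c²), with u' = −0.768c and v = 0.54c.
Numerator: −0.768 + 0.54 = −0.228. Denominator: 1 + (−0.768)(0.54) = 0.58528.
u = −0.228/0.58528 = −0.38956, so the speed is 0.3896c.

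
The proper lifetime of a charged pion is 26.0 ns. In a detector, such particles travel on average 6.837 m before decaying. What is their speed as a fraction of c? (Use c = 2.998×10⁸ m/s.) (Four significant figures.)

Let x = d/(cτ) = 6.837 m / (2.998×10⁸ m/s × 2.600×10^-8 s) = 0.87712. Since d = βγcτ, x = βγ = β/√(1−β²).
Solving: β² = x²/(1+x²) = 0.769339/1.769339 = 0.434817, so β = 0.6594.

0.6594c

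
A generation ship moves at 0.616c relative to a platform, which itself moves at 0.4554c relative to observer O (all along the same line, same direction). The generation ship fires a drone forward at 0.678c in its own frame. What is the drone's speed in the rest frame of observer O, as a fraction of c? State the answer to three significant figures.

Compose velocities in two stages. Stage 1 (into S'): u₁ = (0.678+0.616)/(1+0.678×0.616) = 0.91278.
Stage 2 (into S): u = (0.91278+0.4554)/(1+0.91278×0.4554) = 0.96645, so the speed is 0.966c.

0.966c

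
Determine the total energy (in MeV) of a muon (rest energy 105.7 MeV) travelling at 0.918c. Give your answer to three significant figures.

267 MeV

With β = 0.918, γ = 1/√(1 − 0.918²) = 1/√0.157276 = 2.5216.
Total energy: E = γmc² = 2.5216 × 105.7 MeV = 267 MeV.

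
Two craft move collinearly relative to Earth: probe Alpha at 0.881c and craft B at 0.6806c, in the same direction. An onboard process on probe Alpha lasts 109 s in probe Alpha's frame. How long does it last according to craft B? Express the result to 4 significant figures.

The velocity of probe Alpha relative to craft B is (0.881 − 0.6806)c / (1 − 0.881×0.6806) = 0.50051c; relative speed 0.50051c.
γ for this relative speed: γ = 1/√(1 − 0.25051) = 1.1551.
The clock on probe Alpha records proper time, so craft B measures Δt = γΔτ = 1.1551 × 109 = 125.9 s.

125.9 s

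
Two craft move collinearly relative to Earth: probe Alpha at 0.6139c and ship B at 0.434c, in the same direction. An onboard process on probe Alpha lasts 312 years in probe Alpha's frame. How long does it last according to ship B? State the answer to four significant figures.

321.8 years

Speed of probe Alpha in ship B's frame: u = (v_A − v_B)/(1 − v_A v_B/c²) = (0.6139 − 0.434)/(1 − 0.6139×0.434) = 0.1799/0.7335674 = 0.24524; |u| = 0.24524c.
At |u| = 0.24524c, γ = (1 − 0.0601427)^(−1/2) = 1.0315.
The clock on probe Alpha records proper time, so ship B measures Δt = γΔτ = 1.0315 × 312 = 321.8 years.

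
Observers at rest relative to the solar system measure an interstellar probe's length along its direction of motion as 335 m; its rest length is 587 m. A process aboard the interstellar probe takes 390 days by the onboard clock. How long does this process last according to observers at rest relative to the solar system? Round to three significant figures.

683 days

From L = L₀/γ: γ = 587/335 = 1.75224.
Δt = γΔτ = 1.75224 × 390 = 683 days.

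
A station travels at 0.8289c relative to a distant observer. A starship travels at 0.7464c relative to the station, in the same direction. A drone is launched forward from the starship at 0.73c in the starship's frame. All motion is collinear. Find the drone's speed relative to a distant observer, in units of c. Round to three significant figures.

Apply u = (u'+v)/(1+u'v) twice. Drone in the station frame: (0.73+0.7464)/(1+0.73·0.7464) = 1.4764/1.544872 = 0.95568c.
That velocity, transformed to the rest frame of a distant observer: (0.95568+0.8289)/(1+0.95568·0.8289) = 1.78458/1.792163152 = 0.99577c.

0.996c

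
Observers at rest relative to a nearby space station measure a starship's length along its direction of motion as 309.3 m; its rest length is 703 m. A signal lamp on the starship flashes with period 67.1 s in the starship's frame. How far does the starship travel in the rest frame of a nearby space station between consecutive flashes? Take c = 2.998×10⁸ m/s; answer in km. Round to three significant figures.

4.11×10^7 km

From L = L₀/γ: γ = 703/309.3 = 2.27287.
β = √(1 − 1/γ²) = 0.89801. Lab-frame period = γτ = 2.27287×67.1 s = 152.51 s. Distance = βc × γτ = 0.89801 × 2.998×10⁸ m/s × 152.51 s = 4.1059×10^10 m = 4.11×10^7 km.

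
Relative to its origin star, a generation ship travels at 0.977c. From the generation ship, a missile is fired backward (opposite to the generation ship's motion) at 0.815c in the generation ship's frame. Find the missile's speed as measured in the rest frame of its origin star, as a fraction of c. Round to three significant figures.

Relativistic velocity addition: u = (u' + v)/(1 + u'v/c²), with u' = −0.815c and v = 0.977c.
Numerator: −0.815 + 0.977 = 0.162. Denominator: 1 + (−0.815)(0.977) = 0.203745.
u = 0.162/0.203745 = 0.79511, so the speed is 0.795c.

0.795c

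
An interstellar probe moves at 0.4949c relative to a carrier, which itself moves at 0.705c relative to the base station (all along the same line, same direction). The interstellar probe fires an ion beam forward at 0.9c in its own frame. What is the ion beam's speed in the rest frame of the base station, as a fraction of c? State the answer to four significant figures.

0.9939c

Compose velocities in two stages. Stage 1 (into S'): u₁ = (0.9+0.4949)/(1+0.9×0.4949) = 0.96505.
Stage 2 (into S): u = (0.96505+0.705)/(1+0.96505×0.705) = 0.99386, so the speed is 0.9939c.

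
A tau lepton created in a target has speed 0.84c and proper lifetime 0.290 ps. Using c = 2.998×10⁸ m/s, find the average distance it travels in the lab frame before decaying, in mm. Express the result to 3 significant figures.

0.135 mm

β² = 0.7056, so γ = 1/√0.2944 = 1.843.
Lab-frame lifetime: Δt = γτ = 1.843 × 0.290 ps = 0.53447 ps.
Distance: d = vΔt = 0.84 × 2.998×10⁸ m/s × 5.3447×10^-13 s = 1.35×10^-4 m = 0.135 mm.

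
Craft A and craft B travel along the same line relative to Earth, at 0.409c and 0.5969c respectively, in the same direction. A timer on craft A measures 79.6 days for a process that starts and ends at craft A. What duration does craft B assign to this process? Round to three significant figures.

82.2 days

The velocity of craft A relative to craft B is (0.409 − 0.5969)c / (1 − 0.409×0.5969) = −0.24859c; relative speed 0.24859c.
At |u| = 0.24859c, γ = (1 − 0.061797)^(−1/2) = 1.0324.
The clock on craft A records proper time, so craft B measures Δt = γΔτ = 1.0324 × 79.6 = 82.2 days.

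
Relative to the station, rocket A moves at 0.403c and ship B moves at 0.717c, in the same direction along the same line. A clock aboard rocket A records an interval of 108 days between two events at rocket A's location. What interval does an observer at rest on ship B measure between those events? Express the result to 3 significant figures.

120 days

Transform rocket A's velocity into ship B's frame: (0.403 − 0.717)/(1 − 0.403·0.717) = −0.314/0.711049, so the relative speed is 0.4416c.
γ for this relative speed: γ = 1/√(1 − 0.195011) = 1.1146.
Rocket A's interval is proper; time dilation gives Δt_B = γΔτ = 1.1146 × 108 days = 120 days.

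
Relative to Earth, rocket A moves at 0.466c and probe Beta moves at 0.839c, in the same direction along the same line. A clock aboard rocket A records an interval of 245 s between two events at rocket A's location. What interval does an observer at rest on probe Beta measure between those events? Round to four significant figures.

309.9 s

The velocity of rocket A relative to probe Beta is (0.466 − 0.839)c / (1 − 0.466×0.839) = −0.61245c; relative speed 0.61245c.
At |u| = 0.61245c, γ = (1 − 0.375095)^(−1/2) = 1.265.
Rocket A's interval is proper; time dilation gives Δt_B = γΔτ = 1.265 × 245 s = 309.9 s.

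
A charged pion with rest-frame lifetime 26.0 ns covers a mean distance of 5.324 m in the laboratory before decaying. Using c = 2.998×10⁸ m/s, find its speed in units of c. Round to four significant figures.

0.5640c

Lab distance = (lab lifetime)·v = γτ·βc, so βγ = d/(cτ) = 5.324/(2.998×10⁸ × 2.600×10^-8) = 0.68302.
With βγ = 0.68302: γ² = 1 + (βγ)² = 1.466516, and β = (βγ)/γ = 0.68302/1.211 = 0.5640.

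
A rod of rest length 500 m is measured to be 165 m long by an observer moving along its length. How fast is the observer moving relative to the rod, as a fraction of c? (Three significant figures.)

0.944c

Length contraction gives γ = L₀/L = 500/165 = 3.0303.
β = √(1 − 1/γ²) = √0.8911 = 0.944.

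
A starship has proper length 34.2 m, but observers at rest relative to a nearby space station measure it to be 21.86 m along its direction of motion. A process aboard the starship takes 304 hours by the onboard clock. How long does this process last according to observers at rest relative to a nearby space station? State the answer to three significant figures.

476 hours

Length contraction gives γ = L₀/L = 34.2/21.86 = 1.5645.
Δt = γΔτ = 1.5645 × 304 = 476 hours.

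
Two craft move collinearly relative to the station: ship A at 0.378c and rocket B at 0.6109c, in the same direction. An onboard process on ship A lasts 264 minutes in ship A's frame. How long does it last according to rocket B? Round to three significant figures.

Speed of ship A in rocket B's frame: u = (v_A − v_B)/(1 − v_A v_B/c²) = (0.378 − 0.6109)/(1 − 0.378×0.6109) = −0.2329/0.7690798 = −0.30283; |u| = 0.30283c.
γ for this relative speed: γ = 1/√(1 − 0.091706) = 1.0493.
The clock on ship A records proper time, so rocket B measures Δt = γΔτ = 1.0493 × 264 = 277 minutes.

277 minutes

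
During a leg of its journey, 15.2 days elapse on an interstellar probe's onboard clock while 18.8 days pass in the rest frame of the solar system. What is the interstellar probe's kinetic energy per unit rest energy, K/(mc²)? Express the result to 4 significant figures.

0.2368

The time-dilation ratio gives γ = 18.8/15.2 = 1.23684.
Since K = (γ−1)mc², K/(mc²) = 1.23684 − 1 = 0.2368.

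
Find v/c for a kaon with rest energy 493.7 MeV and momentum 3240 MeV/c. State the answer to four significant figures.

βγ = pc/(mc²) = 3240/493.7 = 6.5627.
Since γ² = 1 + (βγ)² = 44.069, γ = √44.069 = 6.63845, and β = (βγ)/γ = 6.5627/6.63845 = 0.9886.

0.9886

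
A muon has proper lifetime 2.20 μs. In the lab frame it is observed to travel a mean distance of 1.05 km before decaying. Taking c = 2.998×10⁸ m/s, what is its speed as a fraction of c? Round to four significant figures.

0.8468c

Lab distance = (lab lifetime)·v = γτ·βc, so βγ = d/(cτ) = 1050/(2.998×10⁸ × 2.200×10^-6) = 1.592.
With βγ = 1.592: γ² = 1 + (βγ)² = 3.53446, and β = (βγ)/γ = 1.592/1.88002 = 0.8468.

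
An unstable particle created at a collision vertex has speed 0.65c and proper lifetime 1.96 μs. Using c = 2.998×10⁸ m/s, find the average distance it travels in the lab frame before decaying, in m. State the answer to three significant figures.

503 m

With β = 0.65, γ = 1/√(1 − 0.65²) = 1/√0.5775 = 1.3159.
Lab-frame lifetime: Δt = γτ = 1.3159 × 1.96 μs = 2.5792 μs.
Distance: d = vΔt = 0.65 × 2.998×10⁸ m/s × 2.5792×10^-6 s = 503 m.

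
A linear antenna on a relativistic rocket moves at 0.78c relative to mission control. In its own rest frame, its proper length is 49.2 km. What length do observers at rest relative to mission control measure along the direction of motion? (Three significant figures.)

30.8 km

γ = 1/√(1 − β²) = 1/√(1 − 0.6084) = 1/√0.3916 = 1/0.62578 = 1.598.
Along the direction of motion the measured length is L₀/γ = 49.2/1.598 = 30.8 km.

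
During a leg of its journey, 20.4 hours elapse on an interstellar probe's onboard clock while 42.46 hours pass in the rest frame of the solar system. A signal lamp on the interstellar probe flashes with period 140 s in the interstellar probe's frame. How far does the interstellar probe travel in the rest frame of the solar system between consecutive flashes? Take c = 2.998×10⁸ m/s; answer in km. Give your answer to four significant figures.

7.662×10^7 km

From Δt = γΔτ: γ = 42.46/20.4 = 2.08137.
β = √(1 − 1/γ²) = 0.87702. Lab-frame period = γτ = 2.08137×140 s = 291.39 s. Distance = βc × γτ = 0.87702 × 2.998×10⁸ m/s × 291.39 s = 7.6615×10^10 m = 7.662×10^7 km.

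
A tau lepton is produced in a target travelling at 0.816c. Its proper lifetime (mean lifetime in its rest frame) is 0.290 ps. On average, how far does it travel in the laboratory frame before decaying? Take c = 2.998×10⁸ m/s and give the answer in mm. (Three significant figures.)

γ = 1/√(1 − β²) = 1/√(1 − 0.665856) = 1/√0.334144 = 1/0.578052 = 1.7299.
Lab-frame lifetime: Δt = γτ = 1.7299 × 0.290 ps = 0.50167 ps.
Distance: d = vΔt = 0.816 × 2.998×10⁸ m/s × 5.0167×10^-13 s = 1.23×10^-4 m = 0.123 mm.

0.123 mm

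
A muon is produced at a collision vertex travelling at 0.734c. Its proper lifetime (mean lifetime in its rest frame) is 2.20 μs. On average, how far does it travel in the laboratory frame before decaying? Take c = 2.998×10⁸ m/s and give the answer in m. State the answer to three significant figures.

γ = 1/√(1 − β²) = 1/√(1 − 0.538756) = 1/√0.461244 = 1/0.679149 = 1.4724.
Lab-frame lifetime: Δt = γτ = 1.4724 × 2.20 μs = 3.2393 μs.
Distance: d = vΔt = 0.734 × 2.998×10⁸ m/s × 3.2393×10^-6 s = 713 m.

713 m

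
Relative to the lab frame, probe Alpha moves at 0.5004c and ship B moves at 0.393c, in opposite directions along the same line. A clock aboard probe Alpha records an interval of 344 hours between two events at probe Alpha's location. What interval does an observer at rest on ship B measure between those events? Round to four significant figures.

The velocity of probe Alpha relative to ship B is (0.5004 + 0.393)c / (1 + 0.5004×0.393) = 0.74658c; relative speed 0.74658c.
γ for this relative speed: γ = 1/√(1 − 0.557382) = 1.5031.
Probe Alpha's interval is proper; time dilation gives Δt_B = γΔτ = 1.5031 × 344 hours = 517.1 hours.

517.1 hours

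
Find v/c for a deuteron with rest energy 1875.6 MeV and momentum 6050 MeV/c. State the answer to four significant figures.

0.9552

βγ = pc/(mc²) = 6050/1875.6 = 3.2256.
Since γ² = 1 + (βγ)² = 11.4045, γ = √11.4045 = 3.37705, and β = (βγ)/γ = 3.2256/3.37705 = 0.9552.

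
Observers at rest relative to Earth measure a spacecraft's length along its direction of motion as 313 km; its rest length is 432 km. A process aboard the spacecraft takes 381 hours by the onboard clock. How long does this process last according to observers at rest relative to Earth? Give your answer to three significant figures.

From L = L₀/γ: γ = 432/313 = 1.38019.
Δt = γΔτ = 1.38019 × 381 = 526 hours.

526 hours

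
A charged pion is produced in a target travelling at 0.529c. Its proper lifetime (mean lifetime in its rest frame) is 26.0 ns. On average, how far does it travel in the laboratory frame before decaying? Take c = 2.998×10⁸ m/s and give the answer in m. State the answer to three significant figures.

γ = 1/√(1 − β²) = 1/√(1 − 0.279841) = 1/√0.720159 = 1/0.848622 = 1.1784.
Lab-frame lifetime: Δt = γτ = 1.1784 × 26.0 ns = 30.638 ns.
Distance: d = vΔt = 0.529 × 2.998×10⁸ m/s × 3.0638×10^-8 s = 4.86 m.

4.86 m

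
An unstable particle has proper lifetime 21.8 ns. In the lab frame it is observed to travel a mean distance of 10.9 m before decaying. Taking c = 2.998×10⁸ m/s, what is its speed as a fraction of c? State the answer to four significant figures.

0.8576c

Lab distance = (lab lifetime)·v = γτ·βc, so βγ = d/(cτ) = 10.90/(2.998×10⁸ × 2.180×10^-8) = 1.6678.
With βγ = 1.6678: γ² = 1 + (βγ)² = 3.78156, and β = (βγ)/γ = 1.6678/1.94462 = 0.8576.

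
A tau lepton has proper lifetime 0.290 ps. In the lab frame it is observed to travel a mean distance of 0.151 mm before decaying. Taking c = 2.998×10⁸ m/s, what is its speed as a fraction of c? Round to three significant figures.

0.867c

d = βγcτ ⇒ βγ = d/(cτ) = 1.510×10^-4 m / (8.6942×10^-5 m) = 1.7368.
β = (βγ)/√(1+(βγ)²) = 1.7368/√4.01647 = 0.867.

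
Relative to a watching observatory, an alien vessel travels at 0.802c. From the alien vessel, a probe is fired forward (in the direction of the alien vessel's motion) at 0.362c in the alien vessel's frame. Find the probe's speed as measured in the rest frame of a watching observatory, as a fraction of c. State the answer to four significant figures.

0.9021c

In units of c, u = (u' + v)/(1 + u'v) with u' = 0.362 and v = 0.802.
Numerator: 0.362 + 0.802 = 1.164. Denominator: 1 + (0.362)(0.802) = 1.290324.
u = 1.164/1.290324 = 0.9021, so the speed is 0.9021c.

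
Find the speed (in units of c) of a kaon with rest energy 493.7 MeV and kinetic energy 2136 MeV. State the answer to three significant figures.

K = (γ−1)mc², so γ = 1 + 2136/493.7 = 5.3265.
Then v/c = √(1 − γ⁻²) = √(1 − 0.0352465) = √0.9647535 = 0.982.

0.982c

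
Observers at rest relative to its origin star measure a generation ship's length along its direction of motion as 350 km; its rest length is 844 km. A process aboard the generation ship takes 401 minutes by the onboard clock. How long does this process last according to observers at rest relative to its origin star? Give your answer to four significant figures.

From L = L₀/γ: γ = 844/350 = 2.41143.
Δt = γΔτ = 2.41143 × 401 = 967.0 minutes.

967.0 minutes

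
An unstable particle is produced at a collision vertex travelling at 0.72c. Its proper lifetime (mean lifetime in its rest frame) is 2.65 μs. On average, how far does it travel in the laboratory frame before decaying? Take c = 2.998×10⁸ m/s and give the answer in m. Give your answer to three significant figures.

With β = 0.72, γ = 1/√(1 − 0.72²) = 1/√0.4816 = 1.441.
Lab-frame lifetime: Δt = γτ = 1.441 × 2.65 μs = 3.8186 μs.
Distance: d = vΔt = 0.72 × 2.998×10⁸ m/s × 3.8186×10^-6 s = 824 m.

824 m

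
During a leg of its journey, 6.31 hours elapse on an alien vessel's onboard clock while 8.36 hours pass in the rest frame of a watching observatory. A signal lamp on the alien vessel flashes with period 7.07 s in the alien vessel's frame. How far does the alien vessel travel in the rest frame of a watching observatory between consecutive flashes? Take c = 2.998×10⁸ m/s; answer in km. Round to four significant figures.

The time-dilation ratio gives γ = 8.36/6.31 = 1.32488.
β = √(1 − 1/γ²) = 0.65597. Lab-frame period = γτ = 1.32488×7.07 s = 9.3669 s. Distance = βc × γτ = 0.65597 × 2.998×10⁸ m/s × 9.3669 s = 1.8421×10^9 m = 1.842×10^6 km.

1.842×10^6 km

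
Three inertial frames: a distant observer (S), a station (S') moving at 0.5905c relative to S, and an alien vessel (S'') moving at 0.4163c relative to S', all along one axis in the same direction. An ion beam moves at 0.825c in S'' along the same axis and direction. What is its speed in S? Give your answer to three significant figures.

0.980c

First combine the ion beam and alien vessel (S''→S'): u₁ = (0.825 + 0.4163)/(1 + 0.825×0.4163) = 1.2413/1.3434475 = 0.92397.
Then combine with the station (S'→S): u = (0.92397 + 0.5905)/(1 + 0.92397×0.5905) = 1.51447/1.545604285 = 0.97986.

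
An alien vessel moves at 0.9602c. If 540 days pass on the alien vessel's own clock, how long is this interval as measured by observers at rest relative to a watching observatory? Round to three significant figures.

1930 days

γ = 1/√(1 − β²) = 1/√(1 − 0.92198404) = 1/√0.07801596 = 1/0.279313 = 3.5802.
The onboard clock measures proper time, so the interval in the rest frame of a watching observatory is dilated: Δt = γ·Δτ = 3.5802 × 540 days = 1930 days.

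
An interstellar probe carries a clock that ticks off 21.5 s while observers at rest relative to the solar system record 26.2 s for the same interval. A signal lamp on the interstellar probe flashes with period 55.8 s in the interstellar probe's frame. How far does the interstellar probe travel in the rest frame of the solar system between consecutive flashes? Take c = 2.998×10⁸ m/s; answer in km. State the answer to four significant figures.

1.165×10^7 km

From Δt = γΔτ: γ = 26.2/21.5 = 1.2186.
β = √(1 − 1/γ²) = 0.57148. Lab-frame period = γτ = 1.2186×55.8 s = 67.998 s. Distance = βc × γτ = 0.57148 × 2.998×10⁸ m/s × 67.998 s = 1.1650×10^10 m = 1.165×10^7 km.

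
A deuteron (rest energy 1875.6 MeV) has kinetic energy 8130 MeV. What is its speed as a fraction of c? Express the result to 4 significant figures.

K = (γ−1)mc², so γ = 1 + 8130/1875.6 = 5.3346.
Then v/c = √(1 − γ⁻²) = √(1 − 0.0351396) = √0.9648604 = 0.9823.

0.9823c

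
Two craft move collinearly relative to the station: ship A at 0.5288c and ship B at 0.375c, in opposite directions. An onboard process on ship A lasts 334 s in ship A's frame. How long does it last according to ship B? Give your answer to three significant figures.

Transform ship A's velocity into ship B's frame: (0.5288 + 0.375)/(1 + 0.5288·0.375) = 0.9038/1.1983, so the relative speed is 0.75424c.
At |u| = 0.75424c, γ = (1 − 0.568878)^(−1/2) = 1.523.
Ship A's interval is proper; time dilation gives Δt_B = γΔτ = 1.523 × 334 s = 509 s.

509 s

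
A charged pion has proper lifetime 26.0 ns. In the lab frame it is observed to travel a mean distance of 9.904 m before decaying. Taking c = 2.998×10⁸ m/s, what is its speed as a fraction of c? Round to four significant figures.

0.7858c

Let x = d/(cτ) = 9.904 m / (2.998×10⁸ m/s × 2.600×10^-8 s) = 1.2706. Since d = βγcτ, x = βγ = β/√(1−β²).
Solving: β² = x²/(1+x²) = 1.61442/2.61442 = 0.617506, so β = 0.7858.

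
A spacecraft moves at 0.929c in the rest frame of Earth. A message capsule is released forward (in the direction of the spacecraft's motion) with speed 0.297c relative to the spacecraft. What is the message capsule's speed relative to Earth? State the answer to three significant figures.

Relativistic velocity addition: u = (u' + v)/(1 + u'v/c²), with u' = 0.297c and v = 0.929c.
Numerator: 0.297 + 0.929 = 1.226. Denominator: 1 + (0.297)(0.929) = 1.275913.
u = 1.226/1.275913 = 0.96088, so the speed is 0.961c.

0.961c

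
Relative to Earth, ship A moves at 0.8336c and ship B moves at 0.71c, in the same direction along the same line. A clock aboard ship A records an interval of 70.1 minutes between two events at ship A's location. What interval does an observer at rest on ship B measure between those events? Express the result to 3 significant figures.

73.6 minutes

The velocity of ship A relative to ship B is (0.8336 − 0.71)c / (1 − 0.8336×0.71) = 0.30283c; relative speed 0.30283c.
At |u| = 0.30283c, γ = (1 − 0.091706)^(−1/2) = 1.0493.
The clock on ship A records proper time, so ship B measures Δt = γΔτ = 1.0493 × 70.1 = 73.6 minutes.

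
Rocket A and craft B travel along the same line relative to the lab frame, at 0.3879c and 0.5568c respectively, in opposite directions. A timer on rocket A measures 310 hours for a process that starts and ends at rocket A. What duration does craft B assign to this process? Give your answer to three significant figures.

Transform rocket A's velocity into craft B's frame: (0.3879 + 0.5568)/(1 + 0.3879·0.5568) = 0.9447/1.21598272, so the relative speed is 0.7769c.
At |u| = 0.7769c, γ = (1 − 0.603574)^(−1/2) = 1.5883.
The clock on rocket A records proper time, so craft B measures Δt = γΔτ = 1.5883 × 310 = 492 hours.

492 hours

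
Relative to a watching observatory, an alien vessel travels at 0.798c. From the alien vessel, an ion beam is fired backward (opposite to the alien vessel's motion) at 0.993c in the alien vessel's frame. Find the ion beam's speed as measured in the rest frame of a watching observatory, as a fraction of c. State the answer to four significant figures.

0.9394c

Relativistic velocity addition: u = (u' + v)/(1 + u'v/c²), with u' = −0.993c and v = 0.798c.
Numerator: −0.993 + 0.798 = −0.195. Denominator: 1 + (−0.993)(0.798) = 0.207586.
u = −0.195/0.207586 = −0.93937, so the speed is 0.9394c.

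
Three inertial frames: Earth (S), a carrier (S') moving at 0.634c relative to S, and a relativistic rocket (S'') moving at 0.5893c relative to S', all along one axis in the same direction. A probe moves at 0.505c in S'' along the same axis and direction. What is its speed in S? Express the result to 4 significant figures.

0.9626c

Compose velocities in two stages. Stage 1 (into S'): u₁ = (0.505+0.5893)/(1+0.505×0.5893) = 0.84333.
Stage 2 (into S): u = (0.84333+0.634)/(1+0.84333×0.634) = 0.96264, so the speed is 0.9626c.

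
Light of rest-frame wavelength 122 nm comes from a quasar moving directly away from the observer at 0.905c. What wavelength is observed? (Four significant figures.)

Relativistic Doppler for wavelength: λ_obs = λ_src · √((1+β)/(1−β)).
With β = 0.905: factor = √(1.905/0.095) = 4.478.
λ_obs = 122 × 4.478 = 546.3 nm.

546.3 nm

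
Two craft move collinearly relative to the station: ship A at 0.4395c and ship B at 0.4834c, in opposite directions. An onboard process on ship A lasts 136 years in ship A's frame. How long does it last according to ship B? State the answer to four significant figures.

209.7 years

Transform ship A's velocity into ship B's frame: (0.4395 + 0.4834)/(1 + 0.4395·0.4834) = 0.9229/1.2124543, so the relative speed is 0.76118c.
At |u| = 0.76118c, γ = (1 − 0.579395)^(−1/2) = 1.5419.
The clock on ship A records proper time, so ship B measures Δt = γΔτ = 1.5419 × 136 = 209.7 years.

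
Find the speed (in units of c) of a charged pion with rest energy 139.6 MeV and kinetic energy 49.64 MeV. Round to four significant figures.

K = (γ−1)mc², so γ = 1 + 49.64/139.6 = 1.3556.
Then v/c = √(1 − γ⁻²) = √(1 − 0.544173) = √0.455827 = 0.6751.

0.6751c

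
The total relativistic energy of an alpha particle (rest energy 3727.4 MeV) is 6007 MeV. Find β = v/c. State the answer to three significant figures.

γ = E/(mc²) = 6007/3727.4 = 1.6116.
β = √(1 − 1/γ²) = √(1 − 0.385022) = √0.614978 = 0.784.

0.784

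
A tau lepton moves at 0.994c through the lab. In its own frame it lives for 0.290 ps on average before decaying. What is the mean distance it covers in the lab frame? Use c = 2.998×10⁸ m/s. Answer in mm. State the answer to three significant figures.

0.790 mm

γ = 1/√(1 − β²) = 1/√(1 − 0.988036) = 1/√0.011964 = 1/0.10938 = 9.1424.
Lab-frame lifetime: Δt = γτ = 9.1424 × 0.290 ps = 2.6513 ps.
Distance: d = vΔt = 0.994 × 2.998×10⁸ m/s × 2.6513×10^-12 s = 7.90×10^-4 m = 0.790 mm.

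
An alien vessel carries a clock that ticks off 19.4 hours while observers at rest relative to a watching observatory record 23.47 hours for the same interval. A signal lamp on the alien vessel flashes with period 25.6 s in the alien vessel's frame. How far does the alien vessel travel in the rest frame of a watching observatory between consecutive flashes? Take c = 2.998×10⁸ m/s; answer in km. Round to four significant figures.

γ = Δt/Δτ = 23.47/19.4 = 1.20979.
β = √(1 − 1/γ²) = 0.5628. Lab-frame period = γτ = 1.20979×25.6 s = 30.971 s. Distance = βc × γτ = 0.5628 × 2.998×10⁸ m/s × 30.971 s = 5.2257×10^9 m = 5.226×10^6 km.

5.226×10^6 km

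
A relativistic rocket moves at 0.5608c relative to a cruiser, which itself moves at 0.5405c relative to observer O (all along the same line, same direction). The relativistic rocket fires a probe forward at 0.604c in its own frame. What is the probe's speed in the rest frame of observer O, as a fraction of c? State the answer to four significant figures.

0.9594c

Apply u = (u'+v)/(1+u'v) twice. Probe in the cruiser frame: (0.604+0.5608)/(1+0.604·0.5608) = 1.1648/1.3387232 = 0.87008c.
That velocity, transformed to the rest frame of observer O: (0.87008+0.5405)/(1+0.87008·0.5405) = 1.41058/1.47027824 = 0.9594c.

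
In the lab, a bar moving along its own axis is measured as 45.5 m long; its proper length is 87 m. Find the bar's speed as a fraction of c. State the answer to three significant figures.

0.852c

Length contraction gives γ = L₀/L = 87/45.5 = 1.9121.
β = √(1 − 1/γ²) = √0.726486 = 0.852.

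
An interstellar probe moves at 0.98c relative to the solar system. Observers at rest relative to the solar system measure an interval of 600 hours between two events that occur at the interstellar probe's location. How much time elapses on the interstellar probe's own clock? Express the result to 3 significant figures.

119 hours

β² = 0.9604, so γ = 1/√0.0396 = 5.0252.
The moving clock records proper time: Δτ = Δt/γ = 600/5.0252 = 119 hours.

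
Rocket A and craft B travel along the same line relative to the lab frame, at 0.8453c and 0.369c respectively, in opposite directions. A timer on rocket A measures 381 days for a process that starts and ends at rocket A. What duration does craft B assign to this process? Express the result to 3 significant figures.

Transform rocket A's velocity into craft B's frame: (0.8453 + 0.369)/(1 + 0.8453·0.369) = 1.2143/1.3119157, so the relative speed is 0.92559c.
At |u| = 0.92559c, γ = (1 − 0.856717)^(−1/2) = 2.6418.
Rocket A's interval is proper; time dilation gives Δt_B = γΔτ = 2.6418 × 381 days = 1010 days.

1010 days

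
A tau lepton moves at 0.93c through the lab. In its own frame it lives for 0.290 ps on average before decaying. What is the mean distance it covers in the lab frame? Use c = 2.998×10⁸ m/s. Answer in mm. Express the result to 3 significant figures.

0.220 mm

β² = 0.8649, so γ = 1/√0.1351 = 2.7206.
Lab-frame lifetime: Δt = γτ = 2.7206 × 0.290 ps = 0.78897 ps.
Distance: d = vΔt = 0.93 × 2.998×10⁸ m/s × 7.8897×10^-13 s = 2.20×10^-4 m = 0.220 mm.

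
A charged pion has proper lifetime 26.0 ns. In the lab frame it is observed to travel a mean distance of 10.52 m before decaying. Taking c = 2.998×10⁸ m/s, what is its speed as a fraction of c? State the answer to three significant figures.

Let x = d/(cτ) = 10.52 m / (2.998×10⁸ m/s × 2.600×10^-8 s) = 1.3496. Since d = βγcτ, x = βγ = β/√(1−β²).
Solving: β² = x²/(1+x²) = 1.82142/2.82142 = 0.645569, so β = 0.803.

0.803c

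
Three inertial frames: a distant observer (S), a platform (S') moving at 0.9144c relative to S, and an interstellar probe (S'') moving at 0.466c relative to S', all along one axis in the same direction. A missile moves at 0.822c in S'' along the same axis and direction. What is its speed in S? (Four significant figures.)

0.9968c

Apply u = (u'+v)/(1+u'v) twice. Missile in the platform frame: (0.822+0.466)/(1+0.822·0.466) = 1.288/1.383052 = 0.93127c.
That velocity, transformed to the rest frame of a distant observer: (0.93127+0.9144)/(1+0.93127·0.9144) = 1.84567/1.851553288 = 0.99682c.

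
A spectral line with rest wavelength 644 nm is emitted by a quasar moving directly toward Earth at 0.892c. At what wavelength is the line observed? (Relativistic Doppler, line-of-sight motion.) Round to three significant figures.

154 nm

Relativistic Doppler for wavelength: λ_obs = λ_src · √((1−β)/(1+β)).
With β = 0.892: factor = √(0.108/1.892) = 0.23892.
λ_obs = 644 × 0.23892 = 154 nm.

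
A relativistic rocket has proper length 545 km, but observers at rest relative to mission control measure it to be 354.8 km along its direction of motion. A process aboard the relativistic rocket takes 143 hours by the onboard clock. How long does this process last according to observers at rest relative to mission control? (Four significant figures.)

219.7 hours

From L = L₀/γ: γ = 545/354.8 = 1.53608.
The same γ dilates the second interval: 1.53608 × 143 hours = 219.7 hours.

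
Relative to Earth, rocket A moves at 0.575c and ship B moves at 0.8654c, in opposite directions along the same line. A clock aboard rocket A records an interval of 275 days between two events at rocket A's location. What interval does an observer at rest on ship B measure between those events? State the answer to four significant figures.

1005 days

Transform rocket A's velocity into ship B's frame: (0.575 + 0.8654)/(1 + 0.575·0.8654) = 1.4404/1.497605, so the relative speed is 0.9618c.
γ for this relative speed: γ = 1/√(1 − 0.925059) = 3.6529.
Rocket A's interval is proper; time dilation gives Δt_B = γΔτ = 3.6529 × 275 days = 1005 days.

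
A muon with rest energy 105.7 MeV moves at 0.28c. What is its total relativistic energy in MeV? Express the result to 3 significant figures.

β² = 0.0784, so γ = 1/√0.9216 = 1.0417.
Total energy: E = γmc² = 1.0417 × 105.7 MeV = 110 MeV.

110 MeV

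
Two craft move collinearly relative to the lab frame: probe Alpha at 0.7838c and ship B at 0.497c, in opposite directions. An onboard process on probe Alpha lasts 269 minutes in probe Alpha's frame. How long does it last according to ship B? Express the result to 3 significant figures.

694 minutes

The velocity of probe Alpha relative to ship B is (0.7838 + 0.497)c / (1 + 0.7838×0.497) = 0.92174c; relative speed 0.92174c.
At |u| = 0.92174c, γ = (1 − 0.849605)^(−1/2) = 2.5786.
Probe Alpha's interval is proper; time dilation gives Δt_B = γΔτ = 2.5786 × 269 minutes = 694 minutes.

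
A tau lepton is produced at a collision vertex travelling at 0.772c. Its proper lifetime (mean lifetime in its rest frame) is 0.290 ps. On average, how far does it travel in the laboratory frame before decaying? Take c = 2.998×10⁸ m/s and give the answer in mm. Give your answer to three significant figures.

γ = 1/√(1 − β²) = 1/√(1 − 0.595984) = 1/√0.404016 = 1/0.635623 = 1.5733.
Lab-frame lifetime: Δt = γτ = 1.5733 × 0.290 ps = 0.45626 ps.
Distance: d = vΔt = 0.772 × 2.998×10⁸ m/s × 4.5626×10^-13 s = 1.06×10^-4 m = 0.106 mm.

0.106 mm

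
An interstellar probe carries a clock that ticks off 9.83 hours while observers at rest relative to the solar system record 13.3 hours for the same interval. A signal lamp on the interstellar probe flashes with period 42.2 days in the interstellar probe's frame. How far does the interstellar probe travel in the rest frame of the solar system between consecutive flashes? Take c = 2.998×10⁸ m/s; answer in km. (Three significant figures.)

γ = Δt/Δτ = 13.3/9.83 = 1.353.
β = √(1 − 1/γ²) = 0.6736. Lab-frame period = γτ = 1.353×42.2 days = 57.097 days. Distance = βc × γτ = 0.6736 × 2.998×10⁸ m/s × 4933180.8 s = 9.9623×10^14 m = 9.96×10^11 km.

9.96×10^11 km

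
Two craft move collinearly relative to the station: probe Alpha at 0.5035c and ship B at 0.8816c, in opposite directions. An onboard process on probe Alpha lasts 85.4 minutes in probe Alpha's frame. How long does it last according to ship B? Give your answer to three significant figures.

Transform probe Alpha's velocity into ship B's frame: (0.5035 + 0.8816)/(1 + 0.5035·0.8816) = 1.3851/1.4438856, so the relative speed is 0.95929c.
At |u| = 0.95929c, γ = (1 − 0.920237)^(−1/2) = 3.5408.
Probe Alpha's interval is proper; time dilation gives Δt_B = γΔτ = 3.5408 × 85.4 minutes = 302 minutes.

302 minutes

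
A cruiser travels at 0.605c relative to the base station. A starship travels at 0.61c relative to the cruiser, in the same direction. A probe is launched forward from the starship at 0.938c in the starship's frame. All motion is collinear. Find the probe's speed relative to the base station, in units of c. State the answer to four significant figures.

0.9962c

Compose velocities in two stages. Stage 1 (into S'): u₁ = (0.938+0.61)/(1+0.938×0.61) = 0.98462.
Stage 2 (into S): u = (0.98462+0.605)/(1+0.98462×0.605) = 0.99619, so the speed is 0.9962c.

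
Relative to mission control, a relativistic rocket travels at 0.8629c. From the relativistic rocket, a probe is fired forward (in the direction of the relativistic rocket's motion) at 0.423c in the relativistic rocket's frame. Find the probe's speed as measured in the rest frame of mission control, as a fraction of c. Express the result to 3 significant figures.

0.942c

In units of c, u = (u' + v)/(1 + u'v) with u' = 0.423 and v = 0.8629.
Numerator: 0.423 + 0.8629 = 1.2859. Denominator: 1 + (0.423)(0.8629) = 1.3650067.
u = 1.2859/1.3650067 = 0.94205, so the speed is 0.942c.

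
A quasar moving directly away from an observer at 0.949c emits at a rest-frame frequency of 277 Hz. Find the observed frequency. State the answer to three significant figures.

Relativistic Doppler (source moving away): f_obs = f_src · √((1−β)/(1+β)).
With β = 0.949: factor = √(0.051/1.949) = 0.16176.
f_obs = 277 × 0.16176 = 44.8 Hz.

44.8 Hz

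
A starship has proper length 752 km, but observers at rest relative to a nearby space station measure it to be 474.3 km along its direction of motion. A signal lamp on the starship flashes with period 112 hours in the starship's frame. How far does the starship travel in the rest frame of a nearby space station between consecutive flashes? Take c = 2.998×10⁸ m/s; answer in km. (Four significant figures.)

Length contraction gives γ = L₀/L = 752/474.3 = 1.58549.
β = √(1 − 1/γ²) = 0.77601. Lab-frame period = γτ = 1.58549×112 hours = 177.57 hours. Distance = βc × γτ = 0.77601 × 2.998×10⁸ m/s × 639252 s = 1.4872×10^14 m = 1.487×10^11 km.

1.487×10^11 km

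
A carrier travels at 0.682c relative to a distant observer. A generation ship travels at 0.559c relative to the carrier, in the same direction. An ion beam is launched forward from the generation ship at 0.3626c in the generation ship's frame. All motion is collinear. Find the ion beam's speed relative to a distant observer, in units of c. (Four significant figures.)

First combine the ion beam and generation ship (S''→S'): u₁ = (0.3626 + 0.559)/(1 + 0.3626×0.559) = 0.9216/1.2026934 = 0.76628.
Then combine with the carrier (S'→S): u = (0.76628 + 0.682)/(1 + 0.76628×0.682) = 1.44828/1.52260296 = 0.95119.

0.9512c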